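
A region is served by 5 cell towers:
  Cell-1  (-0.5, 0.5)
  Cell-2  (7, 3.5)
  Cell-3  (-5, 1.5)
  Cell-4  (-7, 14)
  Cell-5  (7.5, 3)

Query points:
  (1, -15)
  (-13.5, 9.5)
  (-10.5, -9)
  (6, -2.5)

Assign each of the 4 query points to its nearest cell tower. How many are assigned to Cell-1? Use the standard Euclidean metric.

(1, -15) — d² to each: Cell-1:242.5, Cell-2:378.25, Cell-3:308.25, Cell-4:905, Cell-5:366.25 → nearest is Cell-1
(-13.5, 9.5) — d² to each: Cell-1:250, Cell-2:456.25, Cell-3:136.25, Cell-4:62.5, Cell-5:483.25 → nearest is Cell-4
(-10.5, -9) — d² to each: Cell-1:190.25, Cell-2:462.5, Cell-3:140.5, Cell-4:541.25, Cell-5:468 → nearest is Cell-3
(6, -2.5) — d² to each: Cell-1:51.25, Cell-2:37, Cell-3:137, Cell-4:441.25, Cell-5:32.5 → nearest is Cell-5
1 of the 4 points has Cell-1 as nearest.

1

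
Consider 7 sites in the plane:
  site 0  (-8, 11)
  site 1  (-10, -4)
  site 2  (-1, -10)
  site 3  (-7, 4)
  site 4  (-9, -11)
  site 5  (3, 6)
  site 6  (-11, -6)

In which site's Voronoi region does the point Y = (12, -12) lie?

Since √ is increasing, it suffices to compare squared distances:
d²(Y, site 0) = (12−(-8))² + (-12−11)² = 400 + 529 = 929
d²(Y, site 1) = (12−(-10))² + (-12−(-4))² = 484 + 64 = 548
d²(Y, site 2) = (12−(-1))² + (-12−(-10))² = 169 + 4 = 173
d²(Y, site 3) = (12−(-7))² + (-12−4)² = 361 + 256 = 617
d²(Y, site 4) = (12−(-9))² + (-12−(-11))² = 441 + 1 = 442
d²(Y, site 5) = (12−3)² + (-12−6)² = 81 + 324 = 405
d²(Y, site 6) = (12−(-11))² + (-12−(-6))² = 529 + 36 = 565
The smallest is to site 2, so Y lies in the Voronoi region of site 2.

site 2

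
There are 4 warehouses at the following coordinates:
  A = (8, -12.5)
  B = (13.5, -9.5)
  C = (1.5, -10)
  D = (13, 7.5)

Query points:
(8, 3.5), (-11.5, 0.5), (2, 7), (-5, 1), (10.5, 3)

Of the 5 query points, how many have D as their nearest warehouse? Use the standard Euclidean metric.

(8, 3.5) — d² to each: A:256, B:199.25, C:224.5, D:41 → nearest is D
(-11.5, 0.5) — d² to each: A:549.25, B:725, C:279.25, D:649.25 → nearest is C
(2, 7) — d² to each: A:416.25, B:404.5, C:289.25, D:121.25 → nearest is D
(-5, 1) — d² to each: A:351.25, B:452.5, C:163.25, D:366.25 → nearest is C
(10.5, 3) — d² to each: A:246.5, B:165.25, C:250, D:26.5 → nearest is D
3 of the 5 points have D as nearest.

3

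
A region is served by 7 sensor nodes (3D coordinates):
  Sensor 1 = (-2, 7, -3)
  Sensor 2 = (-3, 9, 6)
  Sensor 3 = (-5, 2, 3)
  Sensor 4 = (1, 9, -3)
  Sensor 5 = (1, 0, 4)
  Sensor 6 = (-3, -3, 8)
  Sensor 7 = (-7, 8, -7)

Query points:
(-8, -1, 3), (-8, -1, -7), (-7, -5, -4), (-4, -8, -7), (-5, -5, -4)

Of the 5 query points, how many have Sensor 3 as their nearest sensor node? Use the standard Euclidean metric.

(-8, -1, 3) — d² to each: Sensor 1:136, Sensor 2:134, Sensor 3:18, Sensor 4:217, Sensor 5:83, Sensor 6:54, Sensor 7:182 → nearest is Sensor 3
(-8, -1, -7) — d² to each: Sensor 1:116, Sensor 2:294, Sensor 3:118, Sensor 4:197, Sensor 5:203, Sensor 6:254, Sensor 7:82 → nearest is Sensor 7
(-7, -5, -4) — d² to each: Sensor 1:170, Sensor 2:312, Sensor 3:102, Sensor 4:261, Sensor 5:153, Sensor 6:164, Sensor 7:178 → nearest is Sensor 3
(-4, -8, -7) — d² to each: Sensor 1:245, Sensor 2:459, Sensor 3:201, Sensor 4:330, Sensor 5:210, Sensor 6:251, Sensor 7:265 → nearest is Sensor 3
(-5, -5, -4) — d² to each: Sensor 1:154, Sensor 2:300, Sensor 3:98, Sensor 4:233, Sensor 5:125, Sensor 6:152, Sensor 7:182 → nearest is Sensor 3
4 of the 5 points have Sensor 3 as nearest.

4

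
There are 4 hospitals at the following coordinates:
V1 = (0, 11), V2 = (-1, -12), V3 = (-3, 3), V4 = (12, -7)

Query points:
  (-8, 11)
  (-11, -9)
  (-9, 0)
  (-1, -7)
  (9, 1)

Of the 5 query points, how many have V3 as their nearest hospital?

1

(-8, 11) — d² to each: V1:64, V2:578, V3:89, V4:724 → nearest is V1
(-11, -9) — d² to each: V1:521, V2:109, V3:208, V4:533 → nearest is V2
(-9, 0) — d² to each: V1:202, V2:208, V3:45, V4:490 → nearest is V3
(-1, -7) — d² to each: V1:325, V2:25, V3:104, V4:169 → nearest is V2
(9, 1) — d² to each: V1:181, V2:269, V3:148, V4:73 → nearest is V4
1 of the 5 points has V3 as nearest.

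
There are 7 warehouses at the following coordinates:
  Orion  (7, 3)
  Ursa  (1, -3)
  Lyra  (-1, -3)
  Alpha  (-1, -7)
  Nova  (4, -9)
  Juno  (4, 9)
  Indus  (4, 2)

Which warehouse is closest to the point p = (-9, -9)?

Alpha

Squared Euclidean distances:
d²(p, Orion) = (-9−7)² + (-9−3)² = 256 + 144 = 400
d²(p, Ursa) = (-9−1)² + (-9−(-3))² = 100 + 36 = 136
d²(p, Lyra) = (-9−(-1))² + (-9−(-3))² = 64 + 36 = 100
d²(p, Alpha) = (-9−(-1))² + (-9−(-7))² = 64 + 4 = 68
d²(p, Nova) = (-9−4)² + (-9−(-9))² = 169 + 0 = 169
d²(p, Juno) = (-9−4)² + (-9−9)² = 169 + 324 = 493
d²(p, Indus) = (-9−4)² + (-9−2)² = 169 + 121 = 290
The smallest is to Alpha, so p lies in the Voronoi region of Alpha.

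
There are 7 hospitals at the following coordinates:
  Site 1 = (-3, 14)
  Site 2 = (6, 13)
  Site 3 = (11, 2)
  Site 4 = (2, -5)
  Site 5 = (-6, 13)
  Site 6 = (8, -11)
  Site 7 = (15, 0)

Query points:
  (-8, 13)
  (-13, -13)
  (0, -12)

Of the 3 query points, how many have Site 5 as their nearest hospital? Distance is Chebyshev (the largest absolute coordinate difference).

(-8, 13) — d to each: Site 1:5, Site 2:14, Site 3:19, Site 4:18, Site 5:2, Site 6:24, Site 7:23 → nearest is Site 5
(-13, -13) — d to each: Site 1:27, Site 2:26, Site 3:24, Site 4:15, Site 5:26, Site 6:21, Site 7:28 → nearest is Site 4
(0, -12) — d to each: Site 1:26, Site 2:25, Site 3:14, Site 4:7, Site 5:25, Site 6:8, Site 7:15 → nearest is Site 4
1 of the 3 points has Site 5 as nearest.

1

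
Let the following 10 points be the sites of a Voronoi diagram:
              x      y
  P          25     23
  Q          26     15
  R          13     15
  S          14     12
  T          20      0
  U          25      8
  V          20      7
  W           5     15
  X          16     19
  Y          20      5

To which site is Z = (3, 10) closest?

Since √ is increasing, it suffices to compare squared distances:
|ZP|² = 484 + 169 = 653
|ZQ|² = 529 + 25 = 554
|ZR|² = 100 + 25 = 125
|ZS|² = 121 + 4 = 125
|ZT|² = 289 + 100 = 389
|ZU|² = 484 + 4 = 488
|ZV|² = 289 + 9 = 298
|ZW|² = 4 + 25 = 29
|ZX|² = 169 + 81 = 250
|ZY|² = 289 + 25 = 314
The smallest is to W, so Z lies in the Voronoi region of W.

W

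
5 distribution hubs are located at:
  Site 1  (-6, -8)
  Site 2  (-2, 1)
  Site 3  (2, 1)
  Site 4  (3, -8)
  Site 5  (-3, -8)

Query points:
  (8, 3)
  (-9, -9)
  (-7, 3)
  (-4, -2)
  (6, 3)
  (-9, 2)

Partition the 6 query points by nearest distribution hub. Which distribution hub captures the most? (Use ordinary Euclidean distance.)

Site 2

(8, 3) — d² to each: Site 1:317, Site 2:104, Site 3:40, Site 4:146, Site 5:242 → nearest is Site 3
(-9, -9) — d² to each: Site 1:10, Site 2:149, Site 3:221, Site 4:145, Site 5:37 → nearest is Site 1
(-7, 3) — d² to each: Site 1:122, Site 2:29, Site 3:85, Site 4:221, Site 5:137 → nearest is Site 2
(-4, -2) — d² to each: Site 1:40, Site 2:13, Site 3:45, Site 4:85, Site 5:37 → nearest is Site 2
(6, 3) — d² to each: Site 1:265, Site 2:68, Site 3:20, Site 4:130, Site 5:202 → nearest is Site 3
(-9, 2) — d² to each: Site 1:109, Site 2:50, Site 3:122, Site 4:244, Site 5:136 → nearest is Site 2
Tally — Site 1:1, Site 2:3, Site 3:2. Site 2 captures the most (3).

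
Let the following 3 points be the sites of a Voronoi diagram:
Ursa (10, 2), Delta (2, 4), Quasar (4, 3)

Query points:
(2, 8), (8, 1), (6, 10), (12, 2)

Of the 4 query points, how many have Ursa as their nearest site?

(2, 8) — d² to each: Ursa:100, Delta:16, Quasar:29 → nearest is Delta
(8, 1) — d² to each: Ursa:5, Delta:45, Quasar:20 → nearest is Ursa
(6, 10) — d² to each: Ursa:80, Delta:52, Quasar:53 → nearest is Delta
(12, 2) — d² to each: Ursa:4, Delta:104, Quasar:65 → nearest is Ursa
2 of the 4 points have Ursa as nearest.

2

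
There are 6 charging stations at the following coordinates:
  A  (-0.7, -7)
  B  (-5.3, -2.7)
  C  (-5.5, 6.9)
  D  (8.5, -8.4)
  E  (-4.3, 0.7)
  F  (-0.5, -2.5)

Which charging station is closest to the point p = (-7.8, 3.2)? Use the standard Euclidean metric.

Squared Euclidean distances:
|pA|² = 50.41 + 104.04 = 154.45
|pB|² = 6.25 + 34.81 = 41.06
|pC|² = 5.29 + 13.69 = 18.98
|pD|² = 265.69 + 134.56 = 400.25
|pE|² = 12.25 + 6.25 = 18.5
|pF|² = 53.29 + 32.49 = 85.78
E is nearest.

E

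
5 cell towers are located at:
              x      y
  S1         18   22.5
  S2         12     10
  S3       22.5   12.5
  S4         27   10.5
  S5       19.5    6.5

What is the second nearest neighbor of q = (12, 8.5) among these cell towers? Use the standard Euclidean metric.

Since √ is increasing, it suffices to compare squared distances:
|qS1|² = (12−18)² + (8.5−22.5)² = 36 + 196 = 232
|qS2|² = (12−12)² + (8.5−10)² = 0 + 2.25 = 2.25
|qS3|² = (12−22.5)² + (8.5−12.5)² = 110.25 + 16 = 126.25
|qS4|² = (12−27)² + (8.5−10.5)² = 225 + 4 = 229
|qS5|² = (12−19.5)² + (8.5−6.5)² = 56.25 + 4 = 60.25
Sorted ascending: S2, S5, S3, … — the second-nearest is S5.

S5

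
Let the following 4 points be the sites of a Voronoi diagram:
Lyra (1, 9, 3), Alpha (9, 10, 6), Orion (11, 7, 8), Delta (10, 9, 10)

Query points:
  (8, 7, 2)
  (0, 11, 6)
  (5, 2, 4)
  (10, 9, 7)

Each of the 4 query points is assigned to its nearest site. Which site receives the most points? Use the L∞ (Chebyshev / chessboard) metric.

Alpha

(8, 7, 2) — d to each: Lyra:7, Alpha:4, Orion:6, Delta:8 → nearest is Alpha
(0, 11, 6) — d to each: Lyra:3, Alpha:9, Orion:11, Delta:10 → nearest is Lyra
(5, 2, 4) — d to each: Lyra:7, Alpha:8, Orion:6, Delta:7 → nearest is Orion
(10, 9, 7) — d to each: Lyra:9, Alpha:1, Orion:2, Delta:3 → nearest is Alpha
Tally — Lyra:1, Alpha:2, Orion:1. Alpha captures the most (2).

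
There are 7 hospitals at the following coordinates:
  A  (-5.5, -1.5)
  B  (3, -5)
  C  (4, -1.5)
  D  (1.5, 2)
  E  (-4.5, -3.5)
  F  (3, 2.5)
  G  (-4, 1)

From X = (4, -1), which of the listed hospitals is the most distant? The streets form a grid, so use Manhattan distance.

d(X,A) = 9.5 + 0.5 = 10
d(X,B) = 1 + 4 = 5
d(X,C) = 0 + 0.5 = 0.5
d(X,D) = 2.5 + 3 = 5.5
d(X,E) = 8.5 + 2.5 = 11
d(X,F) = 1 + 3.5 = 4.5
d(X,G) = 8 + 2 = 10
The largest is to E.

E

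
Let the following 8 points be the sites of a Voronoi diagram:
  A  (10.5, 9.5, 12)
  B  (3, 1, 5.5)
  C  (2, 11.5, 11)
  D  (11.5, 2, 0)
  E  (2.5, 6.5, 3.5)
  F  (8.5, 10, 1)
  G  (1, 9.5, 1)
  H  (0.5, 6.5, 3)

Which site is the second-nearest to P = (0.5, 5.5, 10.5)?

Since √ is increasing, it suffices to compare squared distances:
|PA|² = 100 + 16 + 2.25 = 118.25
|PB|² = 6.25 + 20.25 + 25 = 51.5
|PC|² = 2.25 + 36 + 0.25 = 38.5
|PD|² = 121 + 12.25 + 110.25 = 243.5
|PE|² = 4 + 1 + 49 = 54
|PF|² = 64 + 20.25 + 90.25 = 174.5
|PG|² = 0.25 + 16 + 90.25 = 106.5
|PH|² = 0 + 1 + 56.25 = 57.25
Sorted ascending: C, B, E, … — the second-nearest is B.

B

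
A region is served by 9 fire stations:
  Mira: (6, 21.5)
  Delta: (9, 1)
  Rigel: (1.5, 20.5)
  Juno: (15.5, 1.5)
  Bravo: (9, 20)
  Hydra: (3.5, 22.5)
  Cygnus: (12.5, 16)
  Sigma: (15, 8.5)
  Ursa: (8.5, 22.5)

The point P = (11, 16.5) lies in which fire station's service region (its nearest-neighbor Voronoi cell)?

Squared Euclidean distances:
d²(P, Mira) = (11−6)² + (16.5−21.5)² = 25 + 25 = 50
d²(P, Delta) = (11−9)² + (16.5−1)² = 4 + 240.25 = 244.25
d²(P, Rigel) = (11−1.5)² + (16.5−20.5)² = 90.25 + 16 = 106.25
d²(P, Juno) = (11−15.5)² + (16.5−1.5)² = 20.25 + 225 = 245.25
d²(P, Bravo) = (11−9)² + (16.5−20)² = 4 + 12.25 = 16.25
d²(P, Hydra) = (11−3.5)² + (16.5−22.5)² = 56.25 + 36 = 92.25
d²(P, Cygnus) = (11−12.5)² + (16.5−16)² = 2.25 + 0.25 = 2.5
d²(P, Sigma) = (11−15)² + (16.5−8.5)² = 16 + 64 = 80
d²(P, Ursa) = (11−8.5)² + (16.5−22.5)² = 6.25 + 36 = 42.25
The smallest is to Cygnus, so P lies in the Voronoi region of Cygnus.

Cygnus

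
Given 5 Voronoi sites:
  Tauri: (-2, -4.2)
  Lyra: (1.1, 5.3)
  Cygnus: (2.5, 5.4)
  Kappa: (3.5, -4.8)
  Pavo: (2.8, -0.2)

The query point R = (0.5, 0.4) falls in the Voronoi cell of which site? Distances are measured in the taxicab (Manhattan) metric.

d(R, Tauri) = 2.5 + 4.6 = 7.1
d(R, Lyra) = 0.6 + 4.9 = 5.5
d(R, Cygnus) = 2 + 5 = 7
d(R, Kappa) = 3 + 5.2 = 8.2
d(R, Pavo) = 2.3 + 0.6 = 2.9
Pavo is nearest.

Pavo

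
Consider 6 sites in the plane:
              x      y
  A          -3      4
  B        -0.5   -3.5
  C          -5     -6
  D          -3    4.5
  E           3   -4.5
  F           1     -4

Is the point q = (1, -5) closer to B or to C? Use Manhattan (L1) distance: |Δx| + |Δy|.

B

d(q,B) = |1−(-0.5)| + |-5−(-3.5)| = 1.5 + 1.5 = 3
d(q,C) = |1−(-5)| + |-5−(-6)| = 6 + 1 = 7
3 < 7, so B is closer.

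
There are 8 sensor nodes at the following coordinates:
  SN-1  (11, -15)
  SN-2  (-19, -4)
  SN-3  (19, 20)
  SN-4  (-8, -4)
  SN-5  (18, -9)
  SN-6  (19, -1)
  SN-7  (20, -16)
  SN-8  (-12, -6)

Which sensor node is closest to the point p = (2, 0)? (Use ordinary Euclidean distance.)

SN-4

Since √ is increasing, it suffices to compare squared distances:
d²(p, SN-1) = (2−11)² + (0−(-15))² = 81 + 225 = 306
d²(p, SN-2) = (2−(-19))² + (0−(-4))² = 441 + 16 = 457
d²(p, SN-3) = (2−19)² + (0−20)² = 289 + 400 = 689
d²(p, SN-4) = (2−(-8))² + (0−(-4))² = 100 + 16 = 116
d²(p, SN-5) = (2−18)² + (0−(-9))² = 256 + 81 = 337
d²(p, SN-6) = (2−19)² + (0−(-1))² = 289 + 1 = 290
d²(p, SN-7) = (2−20)² + (0−(-16))² = 324 + 256 = 580
d²(p, SN-8) = (2−(-12))² + (0−(-6))² = 196 + 36 = 232
Minimum is at SN-4.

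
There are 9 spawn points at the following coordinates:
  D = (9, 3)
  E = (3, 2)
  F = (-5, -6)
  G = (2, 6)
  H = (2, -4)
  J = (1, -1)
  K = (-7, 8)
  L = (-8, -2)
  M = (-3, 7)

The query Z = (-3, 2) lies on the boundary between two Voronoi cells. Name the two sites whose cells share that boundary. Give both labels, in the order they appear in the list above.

Squared distances from Z to each site:
|ZD|² = (-3−9)² + (2−3)² = 144 + 1 = 145
|ZE|² = (-3−3)² + (2−2)² = 36 + 0 = 36
|ZF|² = (-3−(-5))² + (2−(-6))² = 4 + 64 = 68
|ZG|² = (-3−2)² + (2−6)² = 25 + 16 = 41
|ZH|² = (-3−2)² + (2−(-4))² = 25 + 36 = 61
|ZJ|² = (-3−1)² + (2−(-1))² = 16 + 9 = 25
|ZK|² = (-3−(-7))² + (2−8)² = 16 + 36 = 52
|ZL|² = (-3−(-8))² + (2−(-2))² = 25 + 16 = 41
|ZM|² = (-3−(-3))² + (2−7)² = 0 + 25 = 25
Z is equidistant from J and M (both at squared distance 25), and every other site is strictly farther — so Z lies on the J–M Voronoi edge.

J and M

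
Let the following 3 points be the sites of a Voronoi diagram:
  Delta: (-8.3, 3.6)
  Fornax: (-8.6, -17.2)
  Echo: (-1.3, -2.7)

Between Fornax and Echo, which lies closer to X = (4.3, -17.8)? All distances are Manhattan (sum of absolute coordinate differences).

d(X, Fornax) = |4.3−(-8.6)| + |-17.8−(-17.2)| = 12.9 + 0.6 = 13.5
d(X, Echo) = |4.3−(-1.3)| + |-17.8−(-2.7)| = 5.6 + 15.1 = 20.7
13.5 < 20.7, so Fornax is closer.

Fornax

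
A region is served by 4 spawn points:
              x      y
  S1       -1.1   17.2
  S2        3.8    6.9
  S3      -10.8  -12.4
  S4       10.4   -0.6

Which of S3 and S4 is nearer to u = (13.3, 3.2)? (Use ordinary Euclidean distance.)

S4

Compare squared distances:
|uS3|² = (13.3−(-10.8))² + (3.2−(-12.4))² = 580.81 + 243.36 = 824.17
|uS4|² = (13.3−10.4)² + (3.2−(-0.6))² = 8.41 + 14.44 = 22.85
824.17 > 22.85, so S4 is closer.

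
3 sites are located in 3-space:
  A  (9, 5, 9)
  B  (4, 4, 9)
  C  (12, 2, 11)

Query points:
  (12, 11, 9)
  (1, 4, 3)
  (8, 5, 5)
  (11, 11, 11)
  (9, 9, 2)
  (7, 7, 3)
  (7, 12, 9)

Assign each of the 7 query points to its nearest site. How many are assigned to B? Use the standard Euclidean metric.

1

(12, 11, 9) — d² to each: A:45, B:113, C:85 → nearest is A
(1, 4, 3) — d² to each: A:101, B:45, C:189 → nearest is B
(8, 5, 5) — d² to each: A:17, B:33, C:61 → nearest is A
(11, 11, 11) — d² to each: A:44, B:102, C:82 → nearest is A
(9, 9, 2) — d² to each: A:65, B:99, C:139 → nearest is A
(7, 7, 3) — d² to each: A:44, B:54, C:114 → nearest is A
(7, 12, 9) — d² to each: A:53, B:73, C:129 → nearest is A
1 of the 7 points has B as nearest.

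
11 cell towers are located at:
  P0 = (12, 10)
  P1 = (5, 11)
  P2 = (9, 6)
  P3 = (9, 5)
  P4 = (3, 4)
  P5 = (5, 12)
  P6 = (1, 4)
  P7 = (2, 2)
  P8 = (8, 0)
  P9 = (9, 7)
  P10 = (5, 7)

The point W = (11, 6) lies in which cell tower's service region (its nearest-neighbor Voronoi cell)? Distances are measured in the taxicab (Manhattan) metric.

P2

d(W,P0) = 1 + 4 = 5
d(W,P1) = 6 + 5 = 11
d(W,P2) = 2 + 0 = 2
d(W,P3) = 2 + 1 = 3
d(W,P4) = 8 + 2 = 10
d(W,P5) = 6 + 6 = 12
d(W,P6) = 10 + 2 = 12
d(W,P7) = 9 + 4 = 13
d(W,P8) = 3 + 6 = 9
d(W,P9) = 2 + 1 = 3
d(W, P10) = 6 + 1 = 7
Minimum is at P2.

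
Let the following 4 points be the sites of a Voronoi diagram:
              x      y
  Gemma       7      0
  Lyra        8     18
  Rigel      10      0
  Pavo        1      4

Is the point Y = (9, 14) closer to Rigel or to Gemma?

Compare squared distances:
d²(Y, Rigel) = (9−10)² + (14−0)² = 1 + 196 = 197
d²(Y, Gemma) = (9−7)² + (14−0)² = 4 + 196 = 200
197 < 200, so Rigel is closer.

Rigel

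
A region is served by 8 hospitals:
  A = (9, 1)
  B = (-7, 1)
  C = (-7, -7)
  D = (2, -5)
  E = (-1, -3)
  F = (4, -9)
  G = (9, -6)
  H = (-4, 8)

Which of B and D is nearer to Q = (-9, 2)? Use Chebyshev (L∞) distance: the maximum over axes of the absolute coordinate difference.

d(Q,B) = max(2, 1) = 2
d(Q,D) = max(11, 7) = 11
2 < 11, so B is closer.

B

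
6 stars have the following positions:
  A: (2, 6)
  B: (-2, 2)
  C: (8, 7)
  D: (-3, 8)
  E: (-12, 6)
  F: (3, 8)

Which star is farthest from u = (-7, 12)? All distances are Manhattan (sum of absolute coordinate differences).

C

d(u,A) = |-7−2| + |12−6| = 9 + 6 = 15
d(u,B) = |-7−(-2)| + |12−2| = 5 + 10 = 15
d(u,C) = |-7−8| + |12−7| = 15 + 5 = 20
d(u,D) = |-7−(-3)| + |12−8| = 4 + 4 = 8
d(u,E) = |-7−(-12)| + |12−6| = 5 + 6 = 11
d(u,F) = |-7−3| + |12−8| = 10 + 4 = 14
The largest is to C.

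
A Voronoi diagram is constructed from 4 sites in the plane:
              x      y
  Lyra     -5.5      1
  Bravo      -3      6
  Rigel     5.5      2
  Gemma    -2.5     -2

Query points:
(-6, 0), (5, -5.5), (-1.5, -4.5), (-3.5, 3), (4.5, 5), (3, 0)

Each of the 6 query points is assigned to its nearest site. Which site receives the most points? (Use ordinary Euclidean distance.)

Rigel

(-6, 0) — d² to each: Lyra:1.25, Bravo:45, Rigel:136.25, Gemma:16.25 → nearest is Lyra
(5, -5.5) — d² to each: Lyra:152.5, Bravo:196.25, Rigel:56.5, Gemma:68.5 → nearest is Rigel
(-1.5, -4.5) — d² to each: Lyra:46.25, Bravo:112.5, Rigel:91.25, Gemma:7.25 → nearest is Gemma
(-3.5, 3) — d² to each: Lyra:8, Bravo:9.25, Rigel:82, Gemma:26 → nearest is Lyra
(4.5, 5) — d² to each: Lyra:116, Bravo:57.25, Rigel:10, Gemma:98 → nearest is Rigel
(3, 0) — d² to each: Lyra:73.25, Bravo:72, Rigel:10.25, Gemma:34.25 → nearest is Rigel
Tally — Lyra:2, Rigel:3, Gemma:1. Rigel captures the most (3).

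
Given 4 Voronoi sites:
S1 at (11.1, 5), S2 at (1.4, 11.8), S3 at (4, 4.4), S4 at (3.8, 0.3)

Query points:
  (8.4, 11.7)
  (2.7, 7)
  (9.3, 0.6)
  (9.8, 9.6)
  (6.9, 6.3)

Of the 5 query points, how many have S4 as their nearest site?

(8.4, 11.7) — d² to each: S1:52.18, S2:49.01, S3:72.65, S4:151.12 → nearest is S2
(2.7, 7) — d² to each: S1:74.56, S2:24.73, S3:8.45, S4:46.1 → nearest is S3
(9.3, 0.6) — d² to each: S1:22.6, S2:187.85, S3:42.53, S4:30.34 → nearest is S1
(9.8, 9.6) — d² to each: S1:22.85, S2:75.4, S3:60.68, S4:122.49 → nearest is S1
(6.9, 6.3) — d² to each: S1:19.33, S2:60.5, S3:12.02, S4:45.61 → nearest is S3
0 of the 5 points have S4 as nearest.

0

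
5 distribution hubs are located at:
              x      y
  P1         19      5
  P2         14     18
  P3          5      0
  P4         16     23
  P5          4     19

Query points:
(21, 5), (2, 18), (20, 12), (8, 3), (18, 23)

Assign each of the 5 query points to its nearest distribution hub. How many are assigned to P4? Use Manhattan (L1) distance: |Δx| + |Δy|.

1

(21, 5) — d to each: P1:2, P2:20, P3:21, P4:23, P5:31 → nearest is P1
(2, 18) — d to each: P1:30, P2:12, P3:21, P4:19, P5:3 → nearest is P5
(20, 12) — d to each: P1:8, P2:12, P3:27, P4:15, P5:23 → nearest is P1
(8, 3) — d to each: P1:13, P2:21, P3:6, P4:28, P5:20 → nearest is P3
(18, 23) — d to each: P1:19, P2:9, P3:36, P4:2, P5:18 → nearest is P4
1 of the 5 points has P4 as nearest.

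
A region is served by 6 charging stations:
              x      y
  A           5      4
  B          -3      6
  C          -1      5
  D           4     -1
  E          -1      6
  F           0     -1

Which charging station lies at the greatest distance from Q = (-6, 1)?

Since √ is increasing, it suffices to compare squared distances:
|QA|² = (-6−5)² + (1−4)² = 121 + 9 = 130
|QB|² = (-6−(-3))² + (1−6)² = 9 + 25 = 34
|QC|² = (-6−(-1))² + (1−5)² = 25 + 16 = 41
|QD|² = (-6−4)² + (1−(-1))² = 100 + 4 = 104
|QE|² = (-6−(-1))² + (1−6)² = 25 + 25 = 50
|QF|² = (-6−0)² + (1−(-1))² = 36 + 4 = 40
The largest is to A.

A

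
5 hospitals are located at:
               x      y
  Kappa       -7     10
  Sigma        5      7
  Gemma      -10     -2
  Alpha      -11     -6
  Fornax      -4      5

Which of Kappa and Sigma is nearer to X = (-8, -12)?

Compare squared distances:
d²(X, Kappa) = (-8−(-7))² + (-12−10)² = 1 + 484 = 485
d²(X, Sigma) = (-8−5)² + (-12−7)² = 169 + 361 = 530
485 < 530, so Kappa is closer.

Kappa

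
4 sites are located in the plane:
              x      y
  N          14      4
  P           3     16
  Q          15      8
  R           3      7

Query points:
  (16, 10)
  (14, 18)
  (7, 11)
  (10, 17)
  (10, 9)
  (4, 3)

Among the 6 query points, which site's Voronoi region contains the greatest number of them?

Q

(16, 10) — d² to each: N:40, P:205, Q:5, R:178 → nearest is Q
(14, 18) — d² to each: N:196, P:125, Q:101, R:242 → nearest is Q
(7, 11) — d² to each: N:98, P:41, Q:73, R:32 → nearest is R
(10, 17) — d² to each: N:185, P:50, Q:106, R:149 → nearest is P
(10, 9) — d² to each: N:41, P:98, Q:26, R:53 → nearest is Q
(4, 3) — d² to each: N:101, P:170, Q:146, R:17 → nearest is R
Tally — P:1, Q:3, R:2. Q captures the most (3).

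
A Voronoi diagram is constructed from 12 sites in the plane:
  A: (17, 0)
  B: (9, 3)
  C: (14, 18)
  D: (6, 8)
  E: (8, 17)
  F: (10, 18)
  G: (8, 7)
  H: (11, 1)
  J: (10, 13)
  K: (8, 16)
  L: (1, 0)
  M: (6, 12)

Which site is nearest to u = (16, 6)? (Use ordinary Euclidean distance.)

Compare squared distances (the ordering matches that of the actual distances):
|uA|² = (16−17)² + (6−0)² = 1 + 36 = 37
|uB|² = (16−9)² + (6−3)² = 49 + 9 = 58
|uC|² = (16−14)² + (6−18)² = 4 + 144 = 148
|uD|² = (16−6)² + (6−8)² = 100 + 4 = 104
|uE|² = (16−8)² + (6−17)² = 64 + 121 = 185
|uF|² = (16−10)² + (6−18)² = 36 + 144 = 180
|uG|² = (16−8)² + (6−7)² = 64 + 1 = 65
|uH|² = (16−11)² + (6−1)² = 25 + 25 = 50
|uJ|² = (16−10)² + (6−13)² = 36 + 49 = 85
|uK|² = (16−8)² + (6−16)² = 64 + 100 = 164
|uL|² = (16−1)² + (6−0)² = 225 + 36 = 261
|uM|² = (16−6)² + (6−12)² = 100 + 36 = 136
Minimum is at A.

A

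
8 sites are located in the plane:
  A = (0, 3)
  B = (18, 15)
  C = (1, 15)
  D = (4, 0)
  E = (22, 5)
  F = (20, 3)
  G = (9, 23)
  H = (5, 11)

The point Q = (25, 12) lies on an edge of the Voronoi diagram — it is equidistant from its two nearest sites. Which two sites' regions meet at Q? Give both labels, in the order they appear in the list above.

B and E

Squared distances from Q to each site:
|QA|² = 625 + 81 = 706
|QB|² = 49 + 9 = 58
|QC|² = 576 + 9 = 585
|QD|² = 441 + 144 = 585
|QE|² = 9 + 49 = 58
|QF|² = 25 + 81 = 106
|QG|² = 256 + 121 = 377
|QH|² = 400 + 1 = 401
Q is equidistant from B and E (both at squared distance 58), and every other site is strictly farther — so Q lies on the B–E Voronoi edge.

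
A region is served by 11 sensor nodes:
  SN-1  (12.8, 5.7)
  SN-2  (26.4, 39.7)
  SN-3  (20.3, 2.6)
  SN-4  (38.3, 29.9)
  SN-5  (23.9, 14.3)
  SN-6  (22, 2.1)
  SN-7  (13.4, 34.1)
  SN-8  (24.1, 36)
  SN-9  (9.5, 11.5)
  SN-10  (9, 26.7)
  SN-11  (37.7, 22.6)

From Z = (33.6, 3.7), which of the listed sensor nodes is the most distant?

SN-2

Compare squared distances (the ordering matches that of the actual distances):
d²(Z, SN-1) = (33.6−12.8)² + (3.7−5.7)² = 432.64 + 4 = 436.64
d²(Z, SN-2) = (33.6−26.4)² + (3.7−39.7)² = 51.84 + 1296 = 1347.84
d²(Z, SN-3) = (33.6−20.3)² + (3.7−2.6)² = 176.89 + 1.21 = 178.1
d²(Z, SN-4) = (33.6−38.3)² + (3.7−29.9)² = 22.09 + 686.44 = 708.53
d²(Z, SN-5) = (33.6−23.9)² + (3.7−14.3)² = 94.09 + 112.36 = 206.45
d²(Z, SN-6) = (33.6−22)² + (3.7−2.1)² = 134.56 + 2.56 = 137.12
d²(Z, SN-7) = (33.6−13.4)² + (3.7−34.1)² = 408.04 + 924.16 = 1332.2
d²(Z, SN-8) = (33.6−24.1)² + (3.7−36)² = 90.25 + 1043.29 = 1133.54
d²(Z, SN-9) = (33.6−9.5)² + (3.7−11.5)² = 580.81 + 60.84 = 641.65
d²(Z, SN-10) = (33.6−9)² + (3.7−26.7)² = 605.16 + 529 = 1134.16
d²(Z, SN-11) = (33.6−37.7)² + (3.7−22.6)² = 16.81 + 357.21 = 374.02
The largest is to SN-2.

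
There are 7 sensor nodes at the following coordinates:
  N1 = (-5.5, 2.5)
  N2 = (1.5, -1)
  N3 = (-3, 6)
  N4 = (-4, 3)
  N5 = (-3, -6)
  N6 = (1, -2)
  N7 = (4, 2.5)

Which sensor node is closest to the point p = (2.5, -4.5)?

N6

Compare squared distances (the ordering matches that of the actual distances):
|pN1|² = (2.5−(-5.5))² + (-4.5−2.5)² = 64 + 49 = 113
|pN2|² = (2.5−1.5)² + (-4.5−(-1))² = 1 + 12.25 = 13.25
|pN3|² = (2.5−(-3))² + (-4.5−6)² = 30.25 + 110.25 = 140.5
|pN4|² = (2.5−(-4))² + (-4.5−3)² = 42.25 + 56.25 = 98.5
|pN5|² = (2.5−(-3))² + (-4.5−(-6))² = 30.25 + 2.25 = 32.5
|pN6|² = (2.5−1)² + (-4.5−(-2))² = 2.25 + 6.25 = 8.5
|pN7|² = (2.5−4)² + (-4.5−2.5)² = 2.25 + 49 = 51.25
N6 is nearest.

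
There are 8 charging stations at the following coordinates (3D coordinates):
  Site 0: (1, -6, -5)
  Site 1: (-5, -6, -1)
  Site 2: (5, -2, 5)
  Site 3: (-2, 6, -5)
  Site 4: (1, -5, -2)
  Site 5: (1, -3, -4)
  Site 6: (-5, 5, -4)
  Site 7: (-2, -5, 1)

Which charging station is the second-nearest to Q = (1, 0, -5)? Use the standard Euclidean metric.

Since √ is increasing, it suffices to compare squared distances:
d²(Q, Site 0) = 0 + 36 + 0 = 36
d²(Q, Site 1) = 36 + 36 + 16 = 88
d²(Q, Site 2) = 16 + 4 + 100 = 120
d²(Q, Site 3) = 9 + 36 + 0 = 45
d²(Q, Site 4) = 0 + 25 + 9 = 34
d²(Q, Site 5) = 0 + 9 + 1 = 10
d²(Q, Site 6) = 36 + 25 + 1 = 62
d²(Q, Site 7) = 9 + 25 + 36 = 70
Sorted ascending: Site 5, Site 4, Site 0, … — the second-nearest is Site 4.

Site 4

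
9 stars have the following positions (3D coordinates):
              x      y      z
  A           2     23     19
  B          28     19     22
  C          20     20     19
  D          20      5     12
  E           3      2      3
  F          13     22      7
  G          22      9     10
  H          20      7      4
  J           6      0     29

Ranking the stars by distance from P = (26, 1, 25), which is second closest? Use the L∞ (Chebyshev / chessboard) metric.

G

d(P,A) = max(24, 22, 6) = 24
d(P,B) = max(2, 18, 3) = 18
d(P,C) = max(6, 19, 6) = 19
d(P,D) = max(6, 4, 13) = 13
d(P,E) = max(23, 1, 22) = 23
d(P,F) = max(13, 21, 18) = 21
d(P,G) = max(4, 8, 15) = 15
d(P,H) = max(6, 6, 21) = 21
d(P,J) = max(20, 1, 4) = 20
Sorted ascending: D, G, B, … — the second-nearest is G.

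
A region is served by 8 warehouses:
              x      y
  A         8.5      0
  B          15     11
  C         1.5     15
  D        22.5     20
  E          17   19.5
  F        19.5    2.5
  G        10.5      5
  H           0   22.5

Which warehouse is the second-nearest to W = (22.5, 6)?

B

Since √ is increasing, it suffices to compare squared distances:
|WA|² = 196 + 36 = 232
|WB|² = 56.25 + 25 = 81.25
|WC|² = 441 + 81 = 522
|WD|² = 0 + 196 = 196
|WE|² = 30.25 + 182.25 = 212.5
|WF|² = 9 + 12.25 = 21.25
|WG|² = 144 + 1 = 145
|WH|² = 506.25 + 272.25 = 778.5
Sorted ascending: F, B, G, … — the second-nearest is B.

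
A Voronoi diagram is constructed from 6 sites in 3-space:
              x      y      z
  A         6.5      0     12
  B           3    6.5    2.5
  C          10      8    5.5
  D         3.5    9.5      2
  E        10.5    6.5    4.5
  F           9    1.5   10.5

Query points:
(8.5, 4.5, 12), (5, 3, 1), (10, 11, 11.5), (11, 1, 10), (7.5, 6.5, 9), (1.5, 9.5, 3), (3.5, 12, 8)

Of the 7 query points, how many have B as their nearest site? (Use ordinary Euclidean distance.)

1

(8.5, 4.5, 12) — d² to each: A:24.25, B:124.5, C:56.75, D:150, E:64.25, F:11.5 → nearest is F
(5, 3, 1) — d² to each: A:132.25, B:18.5, C:70.25, D:45.5, E:54.75, F:108.5 → nearest is B
(10, 11, 11.5) — d² to each: A:133.5, B:150.25, C:45, D:134.75, E:69.5, F:92.25 → nearest is C
(11, 1, 10) — d² to each: A:25.25, B:150.5, C:70.25, D:192.5, E:60.75, F:4.5 → nearest is F
(7.5, 6.5, 9) — d² to each: A:52.25, B:62.5, C:20.75, D:74, E:29.25, F:29.5 → nearest is C
(1.5, 9.5, 3) — d² to each: A:196.25, B:11.5, C:80.75, D:5, E:92.25, F:176.5 → nearest is D
(3.5, 12, 8) — d² to each: A:169, B:60.75, C:64.5, D:42.25, E:91.5, F:146.75 → nearest is D
1 of the 7 points has B as nearest.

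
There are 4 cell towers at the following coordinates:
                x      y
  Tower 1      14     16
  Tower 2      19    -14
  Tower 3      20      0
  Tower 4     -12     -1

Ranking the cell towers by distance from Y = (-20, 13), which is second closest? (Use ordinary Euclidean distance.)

Squared Euclidean distances:
d²(Y, Tower 1) = 1156 + 9 = 1165
d²(Y, Tower 2) = 1521 + 729 = 2250
d²(Y, Tower 3) = 1600 + 169 = 1769
d²(Y, Tower 4) = 64 + 196 = 260
Sorted ascending: Tower 4, Tower 1, Tower 3, … — the second-nearest is Tower 1.

Tower 1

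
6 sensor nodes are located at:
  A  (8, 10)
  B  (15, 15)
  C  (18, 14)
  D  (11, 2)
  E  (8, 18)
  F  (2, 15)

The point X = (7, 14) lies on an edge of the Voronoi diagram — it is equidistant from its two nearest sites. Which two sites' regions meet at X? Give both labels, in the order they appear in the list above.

A and E

Squared distances from X to each site:
|XA|² = (7−8)² + (14−10)² = 1 + 16 = 17
|XB|² = (7−15)² + (14−15)² = 64 + 1 = 65
|XC|² = (7−18)² + (14−14)² = 121 + 0 = 121
|XD|² = (7−11)² + (14−2)² = 16 + 144 = 160
|XE|² = (7−8)² + (14−18)² = 1 + 16 = 17
|XF|² = (7−2)² + (14−15)² = 25 + 1 = 26
X is equidistant from A and E (both at squared distance 17), and every other site is strictly farther — so X lies on the A–E Voronoi edge.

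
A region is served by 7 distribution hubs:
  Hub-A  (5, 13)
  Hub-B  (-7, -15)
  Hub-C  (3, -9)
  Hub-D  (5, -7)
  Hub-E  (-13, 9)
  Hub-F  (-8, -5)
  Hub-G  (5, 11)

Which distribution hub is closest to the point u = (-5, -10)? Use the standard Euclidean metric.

Squared Euclidean distances:
d²(u, Hub-A) = (-5−5)² + (-10−13)² = 100 + 529 = 629
d²(u, Hub-B) = (-5−(-7))² + (-10−(-15))² = 4 + 25 = 29
d²(u, Hub-C) = (-5−3)² + (-10−(-9))² = 64 + 1 = 65
d²(u, Hub-D) = (-5−5)² + (-10−(-7))² = 100 + 9 = 109
d²(u, Hub-E) = (-5−(-13))² + (-10−9)² = 64 + 361 = 425
d²(u, Hub-F) = (-5−(-8))² + (-10−(-5))² = 9 + 25 = 34
d²(u, Hub-G) = (-5−5)² + (-10−11)² = 100 + 441 = 541
Minimum is at Hub-B.

Hub-B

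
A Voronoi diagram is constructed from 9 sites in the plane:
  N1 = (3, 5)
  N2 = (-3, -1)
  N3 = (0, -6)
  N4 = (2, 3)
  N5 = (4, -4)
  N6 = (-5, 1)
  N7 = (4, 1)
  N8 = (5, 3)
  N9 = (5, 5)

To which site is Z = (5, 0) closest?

Since √ is increasing, it suffices to compare squared distances:
|ZN1|² = 4 + 25 = 29
|ZN2|² = 64 + 1 = 65
|ZN3|² = 25 + 36 = 61
|ZN4|² = 9 + 9 = 18
|ZN5|² = 1 + 16 = 17
|ZN6|² = 100 + 1 = 101
|ZN7|² = 1 + 1 = 2
|ZN8|² = 0 + 9 = 9
|ZN9|² = 0 + 25 = 25
The smallest is to N7, so Z lies in the Voronoi region of N7.

N7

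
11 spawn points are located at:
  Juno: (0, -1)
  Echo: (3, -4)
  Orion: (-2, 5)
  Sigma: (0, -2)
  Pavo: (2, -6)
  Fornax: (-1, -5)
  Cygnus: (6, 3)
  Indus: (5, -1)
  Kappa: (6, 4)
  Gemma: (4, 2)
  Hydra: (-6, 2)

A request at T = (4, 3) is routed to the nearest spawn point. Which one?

Gemma

Squared Euclidean distances:
d²(T, Juno) = 16 + 16 = 32
d²(T, Echo) = 1 + 49 = 50
d²(T, Orion) = 36 + 4 = 40
d²(T, Sigma) = 16 + 25 = 41
d²(T, Pavo) = 4 + 81 = 85
d²(T, Fornax) = 25 + 64 = 89
d²(T, Cygnus) = 4 + 0 = 4
d²(T, Indus) = 1 + 16 = 17
d²(T, Kappa) = 4 + 1 = 5
d²(T, Gemma) = 0 + 1 = 1
d²(T, Hydra) = 100 + 1 = 101
The smallest is to Gemma, so T lies in the Voronoi region of Gemma.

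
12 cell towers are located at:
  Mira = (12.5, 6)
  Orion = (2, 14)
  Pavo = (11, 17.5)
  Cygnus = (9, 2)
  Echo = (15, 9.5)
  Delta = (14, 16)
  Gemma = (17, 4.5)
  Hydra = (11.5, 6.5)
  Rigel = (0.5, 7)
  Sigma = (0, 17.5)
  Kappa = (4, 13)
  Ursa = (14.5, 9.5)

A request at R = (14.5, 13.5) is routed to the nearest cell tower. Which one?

Since √ is increasing, it suffices to compare squared distances:
d²(R, Mira) = (14.5−12.5)² + (13.5−6)² = 4 + 56.25 = 60.25
d²(R, Orion) = (14.5−2)² + (13.5−14)² = 156.25 + 0.25 = 156.5
d²(R, Pavo) = (14.5−11)² + (13.5−17.5)² = 12.25 + 16 = 28.25
d²(R, Cygnus) = (14.5−9)² + (13.5−2)² = 30.25 + 132.25 = 162.5
d²(R, Echo) = (14.5−15)² + (13.5−9.5)² = 0.25 + 16 = 16.25
d²(R, Delta) = (14.5−14)² + (13.5−16)² = 0.25 + 6.25 = 6.5
d²(R, Gemma) = (14.5−17)² + (13.5−4.5)² = 6.25 + 81 = 87.25
d²(R, Hydra) = (14.5−11.5)² + (13.5−6.5)² = 9 + 49 = 58
d²(R, Rigel) = (14.5−0.5)² + (13.5−7)² = 196 + 42.25 = 238.25
d²(R, Sigma) = (14.5−0)² + (13.5−17.5)² = 210.25 + 16 = 226.25
d²(R, Kappa) = (14.5−4)² + (13.5−13)² = 110.25 + 0.25 = 110.5
d²(R, Ursa) = (14.5−14.5)² + (13.5−9.5)² = 0 + 16 = 16
The smallest is to Delta, so R lies in the Voronoi region of Delta.

Delta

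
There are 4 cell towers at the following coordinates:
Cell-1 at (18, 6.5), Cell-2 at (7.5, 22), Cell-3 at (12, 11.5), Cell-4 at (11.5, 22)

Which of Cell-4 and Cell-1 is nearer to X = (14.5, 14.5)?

Cell-4

Compare squared distances:
d²(X, Cell-4) = (14.5−11.5)² + (14.5−22)² = 9 + 56.25 = 65.25
d²(X, Cell-1) = (14.5−18)² + (14.5−6.5)² = 12.25 + 64 = 76.25
65.25 < 76.25, so Cell-4 is closer.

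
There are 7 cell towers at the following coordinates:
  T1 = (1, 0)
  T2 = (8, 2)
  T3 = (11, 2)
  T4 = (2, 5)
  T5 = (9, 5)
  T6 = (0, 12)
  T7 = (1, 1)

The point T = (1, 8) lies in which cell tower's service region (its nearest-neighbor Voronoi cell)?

Squared Euclidean distances:
|TT1|² = (1−1)² + (8−0)² = 0 + 64 = 64
|TT2|² = (1−8)² + (8−2)² = 49 + 36 = 85
|TT3|² = (1−11)² + (8−2)² = 100 + 36 = 136
|TT4|² = (1−2)² + (8−5)² = 1 + 9 = 10
|TT5|² = (1−9)² + (8−5)² = 64 + 9 = 73
|TT6|² = (1−0)² + (8−12)² = 1 + 16 = 17
|TT7|² = (1−1)² + (8−1)² = 0 + 49 = 49
Minimum is at T4.

T4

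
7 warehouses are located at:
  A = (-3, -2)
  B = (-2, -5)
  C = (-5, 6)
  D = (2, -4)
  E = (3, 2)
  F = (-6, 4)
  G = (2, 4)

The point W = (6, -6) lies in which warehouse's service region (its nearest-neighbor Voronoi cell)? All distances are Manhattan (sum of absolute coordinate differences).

D

d(W,A) = |6−(-3)| + |-6−(-2)| = 9 + 4 = 13
d(W,B) = |6−(-2)| + |-6−(-5)| = 8 + 1 = 9
d(W,C) = |6−(-5)| + |-6−6| = 11 + 12 = 23
d(W,D) = |6−2| + |-6−(-4)| = 4 + 2 = 6
d(W,E) = |6−3| + |-6−2| = 3 + 8 = 11
d(W,F) = |6−(-6)| + |-6−4| = 12 + 10 = 22
d(W,G) = |6−2| + |-6−4| = 4 + 10 = 14
D is nearest.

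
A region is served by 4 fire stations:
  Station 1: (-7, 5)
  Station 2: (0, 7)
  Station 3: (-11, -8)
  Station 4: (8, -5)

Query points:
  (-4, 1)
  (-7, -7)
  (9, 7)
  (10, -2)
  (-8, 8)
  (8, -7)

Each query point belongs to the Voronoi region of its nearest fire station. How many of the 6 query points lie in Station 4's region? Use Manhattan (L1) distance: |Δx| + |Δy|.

2

(-4, 1) — d to each: Station 1:7, Station 2:10, Station 3:16, Station 4:18 → nearest is Station 1
(-7, -7) — d to each: Station 1:12, Station 2:21, Station 3:5, Station 4:17 → nearest is Station 3
(9, 7) — d to each: Station 1:18, Station 2:9, Station 3:35, Station 4:13 → nearest is Station 2
(10, -2) — d to each: Station 1:24, Station 2:19, Station 3:27, Station 4:5 → nearest is Station 4
(-8, 8) — d to each: Station 1:4, Station 2:9, Station 3:19, Station 4:29 → nearest is Station 1
(8, -7) — d to each: Station 1:27, Station 2:22, Station 3:20, Station 4:2 → nearest is Station 4
2 of the 6 points have Station 4 as nearest.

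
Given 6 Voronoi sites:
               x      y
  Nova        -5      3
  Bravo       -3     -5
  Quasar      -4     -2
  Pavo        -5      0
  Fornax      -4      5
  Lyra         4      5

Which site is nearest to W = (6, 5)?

Lyra

Squared Euclidean distances:
d²(W, Nova) = (6−(-5))² + (5−3)² = 121 + 4 = 125
d²(W, Bravo) = (6−(-3))² + (5−(-5))² = 81 + 100 = 181
d²(W, Quasar) = (6−(-4))² + (5−(-2))² = 100 + 49 = 149
d²(W, Pavo) = (6−(-5))² + (5−0)² = 121 + 25 = 146
d²(W, Fornax) = (6−(-4))² + (5−5)² = 100 + 0 = 100
d²(W, Lyra) = (6−4)² + (5−5)² = 4 + 0 = 4
Minimum is at Lyra.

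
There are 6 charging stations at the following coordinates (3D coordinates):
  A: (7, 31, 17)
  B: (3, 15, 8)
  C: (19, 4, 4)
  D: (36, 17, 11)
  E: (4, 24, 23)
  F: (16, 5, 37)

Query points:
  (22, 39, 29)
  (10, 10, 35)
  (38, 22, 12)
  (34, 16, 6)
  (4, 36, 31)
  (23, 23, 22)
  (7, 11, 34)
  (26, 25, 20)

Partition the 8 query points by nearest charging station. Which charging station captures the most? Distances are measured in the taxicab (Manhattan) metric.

E

(22, 39, 29) — d to each: A:35, B:64, C:63, D:54, E:39, F:48 → nearest is A
(10, 10, 35) — d to each: A:42, B:39, C:46, D:57, E:32, F:13 → nearest is F
(38, 22, 12) — d to each: A:45, B:46, C:45, D:8, E:47, F:64 → nearest is D
(34, 16, 6) — d to each: A:53, B:34, C:29, D:8, E:55, F:60 → nearest is D
(4, 36, 31) — d to each: A:22, B:45, C:74, D:71, E:20, F:49 → nearest is E
(23, 23, 22) — d to each: A:29, B:42, C:41, D:30, E:21, F:40 → nearest is E
(7, 11, 34) — d to each: A:37, B:34, C:49, D:58, E:27, F:18 → nearest is F
(26, 25, 20) — d to each: A:28, B:45, C:44, D:27, E:26, F:47 → nearest is E
Tally — A:1, D:2, E:3, F:2. E captures the most (3).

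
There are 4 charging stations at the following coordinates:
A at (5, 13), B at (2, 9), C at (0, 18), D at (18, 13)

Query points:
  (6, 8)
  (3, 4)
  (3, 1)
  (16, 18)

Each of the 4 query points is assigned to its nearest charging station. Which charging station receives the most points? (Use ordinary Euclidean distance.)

B

(6, 8) — d² to each: A:26, B:17, C:136, D:169 → nearest is B
(3, 4) — d² to each: A:85, B:26, C:205, D:306 → nearest is B
(3, 1) — d² to each: A:148, B:65, C:298, D:369 → nearest is B
(16, 18) — d² to each: A:146, B:277, C:256, D:29 → nearest is D
Tally — B:3, D:1. B captures the most (3).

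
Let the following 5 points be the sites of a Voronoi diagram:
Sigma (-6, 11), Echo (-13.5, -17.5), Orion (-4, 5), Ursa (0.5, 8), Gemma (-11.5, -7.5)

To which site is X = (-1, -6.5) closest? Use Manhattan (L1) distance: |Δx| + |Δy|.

Gemma

d(X, Sigma) = |-1−(-6)| + |-6.5−11| = 5 + 17.5 = 22.5
d(X, Echo) = |-1−(-13.5)| + |-6.5−(-17.5)| = 12.5 + 11 = 23.5
d(X, Orion) = |-1−(-4)| + |-6.5−5| = 3 + 11.5 = 14.5
d(X, Ursa) = |-1−0.5| + |-6.5−8| = 1.5 + 14.5 = 16
d(X, Gemma) = |-1−(-11.5)| + |-6.5−(-7.5)| = 10.5 + 1 = 11.5
Gemma is nearest.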